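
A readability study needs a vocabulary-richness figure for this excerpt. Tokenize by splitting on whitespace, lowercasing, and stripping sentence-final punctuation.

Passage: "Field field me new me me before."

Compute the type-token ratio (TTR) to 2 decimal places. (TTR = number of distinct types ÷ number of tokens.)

0.57

N = 7 tokens, V = 4 types.
TTR = V / N = 4 / 7 = 0.57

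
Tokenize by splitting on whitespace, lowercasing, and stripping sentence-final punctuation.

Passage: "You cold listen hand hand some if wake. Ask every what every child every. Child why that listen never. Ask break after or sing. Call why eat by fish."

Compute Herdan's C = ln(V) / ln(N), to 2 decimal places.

0.92

N = 29, V = 22.
ln(V) = 3.091042, ln(N) = 3.367296
C = 3.091042 / 3.367296 = 0.92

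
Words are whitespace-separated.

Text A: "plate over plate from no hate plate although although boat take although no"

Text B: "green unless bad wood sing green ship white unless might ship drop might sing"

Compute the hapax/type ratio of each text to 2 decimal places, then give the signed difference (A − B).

A: hapax=5, V=8, ratio=0.63
B: hapax=4, V=9, ratio=0.44
Difference = 0.63 − 0.44 = 0.19

0.19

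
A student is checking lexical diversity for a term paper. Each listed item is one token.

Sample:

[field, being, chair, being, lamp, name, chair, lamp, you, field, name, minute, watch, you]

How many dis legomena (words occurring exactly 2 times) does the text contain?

6

Frequencies: field:2, being:2, chair:2, lamp:2, name:2, you:2, minute:1, watch:1
Words with frequency 2: being, chair, field, lamp, name, you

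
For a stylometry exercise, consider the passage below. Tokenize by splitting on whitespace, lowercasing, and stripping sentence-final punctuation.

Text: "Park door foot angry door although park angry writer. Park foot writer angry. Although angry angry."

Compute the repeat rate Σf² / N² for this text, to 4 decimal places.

Frequencies: angry:5, park:3, door:2, foot:2, although:2, writer:2
Σf² = 50; N² = 256
Repeat rate = 50 / 256 = 0.1953

0.1953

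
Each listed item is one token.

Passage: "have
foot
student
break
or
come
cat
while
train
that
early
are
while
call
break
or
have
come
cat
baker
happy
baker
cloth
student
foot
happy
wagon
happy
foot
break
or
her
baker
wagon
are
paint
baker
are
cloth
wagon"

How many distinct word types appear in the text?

Distinct types: {are, baker, break, call, cat, cloth, come, early, foot, happy, have, her, or, paint, student, that, train, wagon, while}
V = 19

19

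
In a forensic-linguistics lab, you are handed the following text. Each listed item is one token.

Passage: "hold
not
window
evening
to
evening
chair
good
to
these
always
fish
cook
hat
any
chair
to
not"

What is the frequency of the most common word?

Frequencies: to:3, not:2, evening:2, chair:2, hold:1, window:1, good:1, these:1, always:1, fish:1, cook:1, hat:1, any:1
Most common: 'to' with frequency 3.

3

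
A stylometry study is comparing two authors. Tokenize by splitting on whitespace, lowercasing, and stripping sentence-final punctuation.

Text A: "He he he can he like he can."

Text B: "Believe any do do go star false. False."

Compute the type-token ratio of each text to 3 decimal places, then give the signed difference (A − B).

TTR(A) = 3/8 = 0.375
TTR(B) = 6/8 = 0.750
Difference = 0.375 − 0.750 = -0.375

-0.375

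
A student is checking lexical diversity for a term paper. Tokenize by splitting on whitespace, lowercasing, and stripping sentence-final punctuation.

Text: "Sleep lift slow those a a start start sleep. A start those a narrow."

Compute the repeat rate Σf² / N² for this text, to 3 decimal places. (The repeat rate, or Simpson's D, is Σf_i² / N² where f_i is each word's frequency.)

0.184

Frequencies: a:4, start:3, sleep:2, those:2, lift:1, slow:1, narrow:1
Σf² = 36; N² = 196
Repeat rate = 36 / 196 = 0.184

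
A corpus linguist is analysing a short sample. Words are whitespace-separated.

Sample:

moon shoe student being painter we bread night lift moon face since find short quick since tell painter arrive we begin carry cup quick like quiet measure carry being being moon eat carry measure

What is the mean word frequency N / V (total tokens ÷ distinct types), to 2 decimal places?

N = 34 tokens, V = 23 types.
Mean frequency = N / V = 34 / 23 = 1.48

1.48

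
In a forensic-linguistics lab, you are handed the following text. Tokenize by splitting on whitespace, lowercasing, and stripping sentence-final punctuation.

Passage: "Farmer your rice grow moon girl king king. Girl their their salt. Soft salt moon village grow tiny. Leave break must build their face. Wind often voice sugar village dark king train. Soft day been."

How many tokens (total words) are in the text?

35

Tokens: farmer, your, rice, grow, moon, girl, king, king, girl, their, their, salt, soft, salt, moon, village, grow, tiny, leave, break, must, build, their, face, wind, often, voice, sugar, village, dark, king, train, soft, day, been
N = 35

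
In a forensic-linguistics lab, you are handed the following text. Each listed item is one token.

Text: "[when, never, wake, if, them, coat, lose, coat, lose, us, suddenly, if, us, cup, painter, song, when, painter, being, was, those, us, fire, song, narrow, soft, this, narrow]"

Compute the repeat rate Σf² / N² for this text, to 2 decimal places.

0.06

Frequencies: us:3, when:2, if:2, coat:2, lose:2, painter:2, song:2, narrow:2, never:1, wake:1, them:1, suddenly:1, cup:1, being:1, was:1, those:1, fire:1, soft:1, this:1
Σf² = 48; N² = 784
Repeat rate = 48 / 784 = 0.06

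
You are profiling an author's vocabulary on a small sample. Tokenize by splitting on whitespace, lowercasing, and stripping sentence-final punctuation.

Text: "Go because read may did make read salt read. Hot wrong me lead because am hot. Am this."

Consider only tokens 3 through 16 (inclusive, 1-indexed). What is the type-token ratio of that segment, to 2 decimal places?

0.79

Segment tokens 3–16: read, may, did, make, read, salt, read, hot, wrong, me, lead, because, am, hot
Segment N = 14, segment V = 11.
TTR = 11 / 14 = 0.79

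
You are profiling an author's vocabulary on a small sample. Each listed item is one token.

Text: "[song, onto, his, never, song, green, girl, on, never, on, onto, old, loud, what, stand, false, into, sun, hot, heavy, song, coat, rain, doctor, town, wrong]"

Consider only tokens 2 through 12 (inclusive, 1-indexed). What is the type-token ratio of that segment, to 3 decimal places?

Segment tokens 2–12: onto, his, never, song, green, girl, on, never, on, onto, old
Segment N = 11, segment V = 8.
TTR = 8 / 11 = 0.727

0.727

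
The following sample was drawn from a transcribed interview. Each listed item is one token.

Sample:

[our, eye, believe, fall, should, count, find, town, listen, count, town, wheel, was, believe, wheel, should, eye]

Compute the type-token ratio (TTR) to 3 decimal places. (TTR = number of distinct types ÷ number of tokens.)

0.647

N = 17 tokens, V = 11 types.
TTR = V / N = 11 / 17 = 0.647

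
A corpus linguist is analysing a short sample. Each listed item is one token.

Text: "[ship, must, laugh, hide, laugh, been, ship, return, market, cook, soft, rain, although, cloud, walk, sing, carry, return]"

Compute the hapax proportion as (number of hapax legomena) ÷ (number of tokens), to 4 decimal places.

Frequencies: ship:2, laugh:2, return:2, must:1, hide:1, been:1, market:1, cook:1, soft:1, rain:1, although:1, cloud:1, walk:1, sing:1, carry:1
Hapax count = 12; token count = 18.
Ratio = 12 / 18 = 0.6667

0.6667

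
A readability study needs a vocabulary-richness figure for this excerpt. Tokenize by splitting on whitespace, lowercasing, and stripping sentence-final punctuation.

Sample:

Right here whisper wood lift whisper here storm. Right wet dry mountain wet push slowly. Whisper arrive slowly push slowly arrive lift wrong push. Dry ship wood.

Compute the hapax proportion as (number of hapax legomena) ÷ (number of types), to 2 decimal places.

Frequencies: whisper:3, push:3, slowly:3, right:2, here:2, wood:2, lift:2, wet:2, dry:2, arrive:2, storm:1, mountain:1, wrong:1, ship:1
Hapax count = 4; type count = 14.
Ratio = 4 / 14 = 0.29

0.29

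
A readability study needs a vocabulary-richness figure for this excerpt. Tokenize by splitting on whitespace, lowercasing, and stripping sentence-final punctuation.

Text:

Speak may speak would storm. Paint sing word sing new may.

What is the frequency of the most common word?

2

Frequencies: speak:2, may:2, sing:2, would:1, storm:1, paint:1, word:1, new:1
Most common: 'speak' with frequency 2.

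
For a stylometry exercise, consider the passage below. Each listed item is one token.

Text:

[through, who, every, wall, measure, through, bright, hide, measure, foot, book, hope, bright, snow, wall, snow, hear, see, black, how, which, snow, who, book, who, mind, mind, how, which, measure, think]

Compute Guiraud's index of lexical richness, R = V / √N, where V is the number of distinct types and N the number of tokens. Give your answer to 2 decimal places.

3.23

N = 31, V = 18.
√N = 5.567764
R = 18 / 5.567764 = 3.23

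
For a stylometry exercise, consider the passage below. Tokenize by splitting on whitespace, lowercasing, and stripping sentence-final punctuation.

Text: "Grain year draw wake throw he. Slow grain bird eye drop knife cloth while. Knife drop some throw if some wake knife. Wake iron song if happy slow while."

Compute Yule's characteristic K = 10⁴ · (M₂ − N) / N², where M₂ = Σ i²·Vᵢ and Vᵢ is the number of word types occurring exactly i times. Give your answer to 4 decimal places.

Frequencies: wake:3, knife:3, grain:2, throw:2, slow:2, drop:2, while:2, some:2, if:2, year:1, draw:1, he:1, bird:1, eye:1, cloth:1, iron:1, song:1, happy:1
N = 29. Frequency spectrum: V_1=9, V_2=7, V_3=2
M₂ = 1²·9 + 2²·7 + 3²·2 = 55
K = 10000 × (55 − 29) / 29² = 309.1558

309.1558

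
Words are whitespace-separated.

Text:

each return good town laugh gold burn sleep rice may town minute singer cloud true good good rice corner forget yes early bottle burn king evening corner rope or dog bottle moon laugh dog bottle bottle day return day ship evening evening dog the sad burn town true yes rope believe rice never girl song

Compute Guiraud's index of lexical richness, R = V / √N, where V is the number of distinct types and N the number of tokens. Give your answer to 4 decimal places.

N = 55, V = 33.
√N = 7.416198
R = 33 / 7.416198 = 4.4497

4.4497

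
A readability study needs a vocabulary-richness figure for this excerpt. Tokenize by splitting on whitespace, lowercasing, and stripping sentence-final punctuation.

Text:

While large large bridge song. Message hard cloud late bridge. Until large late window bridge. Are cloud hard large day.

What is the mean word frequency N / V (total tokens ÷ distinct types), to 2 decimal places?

N = 20 tokens, V = 12 types.
Mean frequency = N / V = 20 / 12 = 1.67

1.67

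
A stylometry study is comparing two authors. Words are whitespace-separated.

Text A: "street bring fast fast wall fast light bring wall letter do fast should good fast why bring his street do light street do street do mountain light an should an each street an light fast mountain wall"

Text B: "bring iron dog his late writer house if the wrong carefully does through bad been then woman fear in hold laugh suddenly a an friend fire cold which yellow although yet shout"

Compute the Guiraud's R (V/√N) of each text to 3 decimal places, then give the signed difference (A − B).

A: V=14, N=37, R=2.302
B: V=32, N=32, R=5.657
Difference = 2.302 − 5.657 = -3.355

-3.355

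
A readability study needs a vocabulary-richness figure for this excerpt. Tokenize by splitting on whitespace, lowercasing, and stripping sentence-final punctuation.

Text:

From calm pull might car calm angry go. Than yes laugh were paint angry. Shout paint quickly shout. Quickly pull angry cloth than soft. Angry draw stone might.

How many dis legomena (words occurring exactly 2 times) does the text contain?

Frequencies: angry:4, calm:2, pull:2, might:2, than:2, paint:2, shout:2, quickly:2, from:1, car:1, go:1, yes:1, laugh:1, were:1, cloth:1, soft:1, draw:1, stone:1
Words with frequency 2: calm, might, paint, pull, quickly, shout, than

7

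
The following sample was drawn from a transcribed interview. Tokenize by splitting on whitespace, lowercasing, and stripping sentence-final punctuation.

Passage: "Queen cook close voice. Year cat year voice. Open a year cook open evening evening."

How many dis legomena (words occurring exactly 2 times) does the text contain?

Frequencies: year:3, cook:2, voice:2, open:2, evening:2, queen:1, close:1, cat:1, a:1
Words with frequency 2: cook, evening, open, voice

4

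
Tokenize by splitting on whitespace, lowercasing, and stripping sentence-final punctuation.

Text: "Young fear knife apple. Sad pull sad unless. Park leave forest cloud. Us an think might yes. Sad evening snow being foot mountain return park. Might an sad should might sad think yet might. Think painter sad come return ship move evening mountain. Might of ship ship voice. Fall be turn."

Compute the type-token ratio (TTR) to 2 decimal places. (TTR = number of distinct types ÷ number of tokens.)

N = 51 tokens, V = 33 types.
TTR = V / N = 33 / 51 = 0.65

0.65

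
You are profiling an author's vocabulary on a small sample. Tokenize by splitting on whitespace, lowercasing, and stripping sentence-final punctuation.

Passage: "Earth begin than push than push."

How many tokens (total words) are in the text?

6

Tokens: earth, begin, than, push, than, push
N = 6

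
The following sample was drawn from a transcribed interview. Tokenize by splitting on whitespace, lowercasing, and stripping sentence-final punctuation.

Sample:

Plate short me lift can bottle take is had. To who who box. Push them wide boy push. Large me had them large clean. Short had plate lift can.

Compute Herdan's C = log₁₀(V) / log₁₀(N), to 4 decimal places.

0.8584

N = 29, V = 18.
log₁₀(V) = 1.255273, log₁₀(N) = 1.462398
C = 1.255273 / 1.462398 = 0.8584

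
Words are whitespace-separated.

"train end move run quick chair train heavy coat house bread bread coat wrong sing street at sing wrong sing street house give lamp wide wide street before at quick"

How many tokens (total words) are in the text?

Tokens: train, end, move, run, quick, chair, train, heavy, coat, house, bread, bread, coat, wrong, sing, street, at, sing, wrong, sing, street, house, give, lamp, wide, wide, street, before, at, quick
N = 30

30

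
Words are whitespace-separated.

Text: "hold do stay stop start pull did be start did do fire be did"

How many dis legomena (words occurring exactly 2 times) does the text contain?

3

Frequencies: did:3, do:2, start:2, be:2, hold:1, stay:1, stop:1, pull:1, fire:1
Words with frequency 2: be, do, start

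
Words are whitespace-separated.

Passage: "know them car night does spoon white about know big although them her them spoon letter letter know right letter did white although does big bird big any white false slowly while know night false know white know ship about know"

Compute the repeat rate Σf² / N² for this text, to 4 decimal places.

0.0744

Frequencies: know:7, white:4, them:3, big:3, letter:3, night:2, does:2, spoon:2, about:2, although:2, false:2, car:1, her:1, right:1, did:1, bird:1, any:1, slowly:1, while:1, ship:1
Σf² = 125; N² = 1681
Repeat rate = 125 / 1681 = 0.0744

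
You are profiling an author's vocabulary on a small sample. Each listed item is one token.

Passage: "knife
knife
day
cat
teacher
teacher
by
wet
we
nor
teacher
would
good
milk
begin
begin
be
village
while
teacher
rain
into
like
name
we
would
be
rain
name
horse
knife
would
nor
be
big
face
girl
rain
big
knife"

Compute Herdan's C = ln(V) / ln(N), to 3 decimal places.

N = 40, V = 23.
ln(V) = 3.135494, ln(N) = 3.688879
C = 3.135494 / 3.688879 = 0.850

0.850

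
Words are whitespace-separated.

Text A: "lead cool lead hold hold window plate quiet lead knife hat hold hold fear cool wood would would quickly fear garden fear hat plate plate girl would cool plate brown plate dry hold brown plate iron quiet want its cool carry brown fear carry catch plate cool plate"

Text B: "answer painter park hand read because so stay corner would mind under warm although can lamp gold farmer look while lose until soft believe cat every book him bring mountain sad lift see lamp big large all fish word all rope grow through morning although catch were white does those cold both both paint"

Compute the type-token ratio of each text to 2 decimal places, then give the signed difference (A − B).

TTR(A) = 21/48 = 0.44
TTR(B) = 50/54 = 0.93
Difference = 0.44 − 0.93 = -0.49

-0.49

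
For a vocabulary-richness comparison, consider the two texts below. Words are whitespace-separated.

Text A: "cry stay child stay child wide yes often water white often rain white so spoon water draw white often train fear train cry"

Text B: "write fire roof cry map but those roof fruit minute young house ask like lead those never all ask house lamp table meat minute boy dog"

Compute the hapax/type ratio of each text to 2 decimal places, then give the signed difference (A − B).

-0.26

A: hapax=7, V=14, ratio=0.50
B: hapax=16, V=21, ratio=0.76
Difference = 0.50 − 0.76 = -0.26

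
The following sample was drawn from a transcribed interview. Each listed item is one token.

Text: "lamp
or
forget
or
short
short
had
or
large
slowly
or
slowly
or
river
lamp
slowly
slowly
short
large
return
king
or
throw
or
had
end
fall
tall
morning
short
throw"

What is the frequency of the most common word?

Frequencies: or:7, short:4, slowly:4, lamp:2, had:2, large:2, throw:2, forget:1, river:1, return:1, king:1, end:1, fall:1, tall:1, morning:1
Most common: 'or' with frequency 7.

7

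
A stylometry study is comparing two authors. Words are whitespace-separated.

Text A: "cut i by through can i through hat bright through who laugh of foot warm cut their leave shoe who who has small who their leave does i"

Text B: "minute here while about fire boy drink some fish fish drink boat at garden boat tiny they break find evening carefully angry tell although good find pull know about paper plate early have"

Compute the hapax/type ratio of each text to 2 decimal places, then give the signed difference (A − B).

-0.15

A: hapax=12, V=18, ratio=0.67
B: hapax=23, V=28, ratio=0.82
Difference = 0.67 − 0.82 = -0.15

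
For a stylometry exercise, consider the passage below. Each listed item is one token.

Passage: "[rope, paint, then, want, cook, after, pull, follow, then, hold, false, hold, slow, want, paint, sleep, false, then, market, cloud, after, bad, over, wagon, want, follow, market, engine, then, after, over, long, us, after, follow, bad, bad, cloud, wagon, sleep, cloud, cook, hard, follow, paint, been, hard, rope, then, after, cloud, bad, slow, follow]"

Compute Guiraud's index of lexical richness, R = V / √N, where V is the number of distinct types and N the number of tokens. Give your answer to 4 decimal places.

N = 54, V = 22.
√N = 7.348469
R = 22 / 7.348469 = 2.9938

2.9938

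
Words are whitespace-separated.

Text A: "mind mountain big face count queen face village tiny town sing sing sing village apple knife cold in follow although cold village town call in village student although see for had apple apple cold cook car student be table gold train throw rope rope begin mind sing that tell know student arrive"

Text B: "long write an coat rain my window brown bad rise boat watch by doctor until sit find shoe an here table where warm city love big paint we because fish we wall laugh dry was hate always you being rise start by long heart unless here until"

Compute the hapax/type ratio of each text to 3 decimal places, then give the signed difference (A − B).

-0.149

A: hapax=23, V=34, ratio=0.676
B: hapax=33, V=40, ratio=0.825
Difference = 0.676 − 0.825 = -0.149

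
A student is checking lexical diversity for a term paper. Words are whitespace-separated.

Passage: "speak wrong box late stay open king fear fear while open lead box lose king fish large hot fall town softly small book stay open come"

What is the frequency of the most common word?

Frequencies: open:3, box:2, stay:2, king:2, fear:2, speak:1, wrong:1, late:1, while:1, lead:1, lose:1, fish:1, large:1, hot:1, fall:1, town:1, softly:1, small:1, book:1, come:1
Most common: 'open' with frequency 3.

3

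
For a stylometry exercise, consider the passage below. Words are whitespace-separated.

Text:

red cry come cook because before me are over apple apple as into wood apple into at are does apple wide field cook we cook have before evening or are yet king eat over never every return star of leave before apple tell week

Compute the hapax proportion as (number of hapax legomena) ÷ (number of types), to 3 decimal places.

0.813

Frequencies: apple:5, cook:3, before:3, are:3, over:2, into:2, red:1, cry:1, come:1, because:1, me:1, as:1, wood:1, at:1, does:1, wide:1, field:1, we:1, have:1, evening:1, … (12 more, each freq 1)
Hapax count = 26; type count = 32.
Ratio = 26 / 32 = 0.813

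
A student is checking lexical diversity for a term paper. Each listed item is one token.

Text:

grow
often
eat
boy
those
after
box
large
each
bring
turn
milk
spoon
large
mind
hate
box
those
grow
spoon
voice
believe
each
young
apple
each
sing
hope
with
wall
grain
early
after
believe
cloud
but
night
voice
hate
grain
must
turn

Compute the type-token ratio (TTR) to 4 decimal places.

0.6905

N = 42 tokens, V = 29 types.
TTR = V / N = 29 / 42 = 0.6905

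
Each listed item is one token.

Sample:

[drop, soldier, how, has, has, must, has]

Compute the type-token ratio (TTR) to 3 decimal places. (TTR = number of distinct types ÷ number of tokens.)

0.714

N = 7 tokens, V = 5 types.
TTR = V / N = 5 / 7 = 0.714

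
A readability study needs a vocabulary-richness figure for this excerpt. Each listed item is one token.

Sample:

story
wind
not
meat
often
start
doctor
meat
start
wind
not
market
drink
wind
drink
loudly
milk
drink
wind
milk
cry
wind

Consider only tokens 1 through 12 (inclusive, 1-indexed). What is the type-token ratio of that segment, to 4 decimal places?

0.6667

Segment tokens 1–12: story, wind, not, meat, often, start, doctor, meat, start, wind, not, market
Segment N = 12, segment V = 8.
TTR = 8 / 12 = 0.6667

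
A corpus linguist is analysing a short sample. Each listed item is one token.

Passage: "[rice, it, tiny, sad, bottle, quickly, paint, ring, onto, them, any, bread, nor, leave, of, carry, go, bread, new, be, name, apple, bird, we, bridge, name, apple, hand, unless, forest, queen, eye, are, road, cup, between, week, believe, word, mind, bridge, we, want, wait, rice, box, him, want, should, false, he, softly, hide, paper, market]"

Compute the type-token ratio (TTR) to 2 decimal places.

N = 55 tokens, V = 48 types.
TTR = V / N = 48 / 55 = 0.87

0.87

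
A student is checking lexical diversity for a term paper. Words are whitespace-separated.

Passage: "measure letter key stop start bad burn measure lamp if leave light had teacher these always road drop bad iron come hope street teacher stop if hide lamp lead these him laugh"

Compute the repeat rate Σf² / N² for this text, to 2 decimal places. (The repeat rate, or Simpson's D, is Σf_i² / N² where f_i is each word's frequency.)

0.04

Frequencies: measure:2, stop:2, bad:2, lamp:2, if:2, teacher:2, these:2, letter:1, key:1, start:1, burn:1, leave:1, light:1, had:1, always:1, road:1, drop:1, iron:1, come:1, hope:1, … (5 more, each freq 1)
Σf² = 46; N² = 1024
Repeat rate = 46 / 1024 = 0.04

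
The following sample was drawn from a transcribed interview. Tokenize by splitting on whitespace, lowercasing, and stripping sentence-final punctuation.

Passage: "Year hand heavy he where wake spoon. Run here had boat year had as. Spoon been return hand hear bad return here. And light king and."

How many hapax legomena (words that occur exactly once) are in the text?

Frequencies: year:2, hand:2, spoon:2, here:2, had:2, return:2, and:2, heavy:1, he:1, where:1, wake:1, run:1, boat:1, as:1, been:1, hear:1, bad:1, light:1, king:1
Hapax (freq=1): as, bad, been, boat, he, hear, heavy, king, light, run, wake, where

12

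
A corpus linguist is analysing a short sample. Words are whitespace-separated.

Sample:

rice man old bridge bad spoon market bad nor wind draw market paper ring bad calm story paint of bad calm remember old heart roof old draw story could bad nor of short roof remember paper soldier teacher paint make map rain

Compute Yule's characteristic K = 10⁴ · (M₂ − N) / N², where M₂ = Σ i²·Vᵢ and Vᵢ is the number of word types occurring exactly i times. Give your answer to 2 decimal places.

260.77

Frequencies: bad:5, old:3, market:2, nor:2, draw:2, paper:2, calm:2, story:2, paint:2, of:2, remember:2, roof:2, rice:1, man:1, bridge:1, spoon:1, wind:1, ring:1, heart:1, could:1, … (6 more, each freq 1)
N = 42. Frequency spectrum: V_1=14, V_2=10, V_3=1, V_5=1
M₂ = 1²·14 + 2²·10 + 3²·1 + 5²·1 = 88
K = 10000 × (88 − 42) / 42² = 260.77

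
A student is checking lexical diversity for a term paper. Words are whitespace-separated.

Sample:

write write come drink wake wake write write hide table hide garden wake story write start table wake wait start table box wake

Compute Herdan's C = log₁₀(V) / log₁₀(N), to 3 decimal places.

0.765

N = 23, V = 11.
log₁₀(V) = 1.041393, log₁₀(N) = 1.361728
C = 1.041393 / 1.361728 = 0.765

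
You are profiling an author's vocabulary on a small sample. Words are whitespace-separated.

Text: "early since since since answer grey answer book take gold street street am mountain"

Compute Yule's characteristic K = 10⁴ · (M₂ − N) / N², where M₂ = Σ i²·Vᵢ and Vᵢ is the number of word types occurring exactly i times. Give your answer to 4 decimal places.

510.2041

Frequencies: since:3, answer:2, street:2, early:1, grey:1, book:1, take:1, gold:1, am:1, mountain:1
N = 14. Frequency spectrum: V_1=7, V_2=2, V_3=1
M₂ = 1²·7 + 2²·2 + 3²·1 = 24
K = 10000 × (24 − 14) / 14² = 510.2041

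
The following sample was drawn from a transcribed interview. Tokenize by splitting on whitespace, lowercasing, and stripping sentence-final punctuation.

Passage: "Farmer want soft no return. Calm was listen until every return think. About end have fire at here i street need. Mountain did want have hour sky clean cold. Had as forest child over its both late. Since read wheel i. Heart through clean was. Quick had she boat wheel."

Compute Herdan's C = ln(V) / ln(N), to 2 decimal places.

0.96

N = 50, V = 42.
ln(V) = 3.737670, ln(N) = 3.912023
C = 3.737670 / 3.912023 = 0.96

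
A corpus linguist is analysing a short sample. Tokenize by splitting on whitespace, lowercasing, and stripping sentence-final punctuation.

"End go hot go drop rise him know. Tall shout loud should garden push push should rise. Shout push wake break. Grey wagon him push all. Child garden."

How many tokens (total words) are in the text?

Tokens: end, go, hot, go, drop, rise, him, know, tall, shout, loud, should, garden, push, push, should, rise, shout, push, wake, break, grey, wagon, him, push, all, child, garden
N = 28

28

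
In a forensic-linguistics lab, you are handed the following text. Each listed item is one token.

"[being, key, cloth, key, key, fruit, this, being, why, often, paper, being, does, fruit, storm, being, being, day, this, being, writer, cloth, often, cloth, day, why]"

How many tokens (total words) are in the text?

Tokens: being, key, cloth, key, key, fruit, this, being, why, often, paper, being, does, fruit, storm, being, being, day, this, being, writer, cloth, often, cloth, day, why
N = 26

26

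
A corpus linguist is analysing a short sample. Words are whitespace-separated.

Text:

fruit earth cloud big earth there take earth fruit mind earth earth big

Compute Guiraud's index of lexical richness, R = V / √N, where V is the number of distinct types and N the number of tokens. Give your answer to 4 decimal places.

1.9415

N = 13, V = 7.
√N = 3.605551
R = 7 / 3.605551 = 1.9415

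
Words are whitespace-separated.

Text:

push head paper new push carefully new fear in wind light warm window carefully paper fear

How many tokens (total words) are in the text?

Tokens: push, head, paper, new, push, carefully, new, fear, in, wind, light, warm, window, carefully, paper, fear
N = 16

16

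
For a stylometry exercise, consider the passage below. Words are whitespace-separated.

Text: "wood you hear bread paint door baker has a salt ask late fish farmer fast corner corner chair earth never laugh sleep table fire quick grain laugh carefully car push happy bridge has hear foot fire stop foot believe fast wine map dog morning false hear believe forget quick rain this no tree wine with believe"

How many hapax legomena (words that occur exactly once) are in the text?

Frequencies: hear:3, believe:3, has:2, fast:2, corner:2, laugh:2, fire:2, quick:2, foot:2, wine:2, wood:1, you:1, bread:1, paint:1, door:1, baker:1, a:1, salt:1, ask:1, late:1, … (24 more, each freq 1)
Hapax (freq=1): a, ask, baker, bread, bridge, car, carefully, chair, dog, door, earth, false, farmer, fish, forget, grain, happy, late, map, morning, never, no, paint, push, rain, salt, sleep, stop, table, this, tree, with, wood, you

34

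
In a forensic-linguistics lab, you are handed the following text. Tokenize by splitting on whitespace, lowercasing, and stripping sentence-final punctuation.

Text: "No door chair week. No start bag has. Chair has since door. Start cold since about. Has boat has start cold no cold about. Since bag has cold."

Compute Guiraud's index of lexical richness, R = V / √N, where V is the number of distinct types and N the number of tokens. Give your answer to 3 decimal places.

N = 28, V = 11.
√N = 5.291503
R = 11 / 5.291503 = 2.079

2.079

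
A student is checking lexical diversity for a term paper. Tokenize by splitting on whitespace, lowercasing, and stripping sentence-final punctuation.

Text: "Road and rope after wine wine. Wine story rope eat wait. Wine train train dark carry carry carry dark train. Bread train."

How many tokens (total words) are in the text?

22

Tokens: road, and, rope, after, wine, wine, wine, story, rope, eat, wait, wine, train, train, dark, carry, carry, carry, dark, train, bread, train
N = 22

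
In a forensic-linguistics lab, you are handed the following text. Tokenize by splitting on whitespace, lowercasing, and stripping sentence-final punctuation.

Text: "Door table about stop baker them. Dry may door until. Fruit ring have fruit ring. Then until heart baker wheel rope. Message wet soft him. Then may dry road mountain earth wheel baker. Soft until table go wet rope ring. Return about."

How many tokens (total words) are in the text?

Tokens: door, table, about, stop, baker, them, dry, may, door, until, fruit, ring, have, fruit, ring, then, until, heart, baker, wheel, rope, message, wet, soft, him, then, may, dry, road, mountain, earth, wheel, baker, soft, until, table, go, wet, rope, ring, return, about
N = 42

42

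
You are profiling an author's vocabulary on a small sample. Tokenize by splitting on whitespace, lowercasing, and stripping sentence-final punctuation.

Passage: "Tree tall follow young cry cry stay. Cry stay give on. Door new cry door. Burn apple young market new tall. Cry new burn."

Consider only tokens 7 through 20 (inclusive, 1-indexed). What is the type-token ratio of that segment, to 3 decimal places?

0.714

Segment tokens 7–20: stay, cry, stay, give, on, door, new, cry, door, burn, apple, young, market, new
Segment N = 14, segment V = 10.
TTR = 10 / 14 = 0.714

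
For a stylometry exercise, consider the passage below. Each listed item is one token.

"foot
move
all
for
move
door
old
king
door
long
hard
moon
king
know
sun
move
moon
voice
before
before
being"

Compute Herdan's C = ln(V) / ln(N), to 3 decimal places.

0.889

N = 21, V = 15.
ln(V) = 2.708050, ln(N) = 3.044522
C = 2.708050 / 3.044522 = 0.889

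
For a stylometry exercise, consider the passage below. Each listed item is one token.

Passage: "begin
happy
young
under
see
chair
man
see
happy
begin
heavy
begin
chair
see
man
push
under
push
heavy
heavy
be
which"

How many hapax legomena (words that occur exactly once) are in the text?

Frequencies: begin:3, see:3, heavy:3, happy:2, under:2, chair:2, man:2, push:2, young:1, be:1, which:1
Hapax (freq=1): be, which, young

3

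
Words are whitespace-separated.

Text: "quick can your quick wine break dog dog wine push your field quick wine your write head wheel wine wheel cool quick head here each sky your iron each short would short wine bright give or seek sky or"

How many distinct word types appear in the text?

22

Distinct types: {break, bright, can, cool, dog, each, field, give, head, here, iron, or, push, quick, seek, short, sky, wheel, wine, would, write, your}
V = 22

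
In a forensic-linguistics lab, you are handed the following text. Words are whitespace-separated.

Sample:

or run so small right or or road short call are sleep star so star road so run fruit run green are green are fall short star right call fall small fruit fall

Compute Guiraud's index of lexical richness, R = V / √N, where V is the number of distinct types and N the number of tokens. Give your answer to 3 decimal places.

N = 33, V = 14.
√N = 5.744563
R = 14 / 5.744563 = 2.437

2.437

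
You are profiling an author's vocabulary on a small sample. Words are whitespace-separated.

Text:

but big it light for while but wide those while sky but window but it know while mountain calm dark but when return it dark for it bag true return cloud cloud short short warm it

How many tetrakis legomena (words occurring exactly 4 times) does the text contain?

Frequencies: but:5, it:5, while:3, for:2, dark:2, return:2, cloud:2, short:2, big:1, light:1, wide:1, those:1, sky:1, window:1, know:1, mountain:1, calm:1, when:1, bag:1, true:1, … (1 more, each freq 1)
Words with frequency 4: (none)

0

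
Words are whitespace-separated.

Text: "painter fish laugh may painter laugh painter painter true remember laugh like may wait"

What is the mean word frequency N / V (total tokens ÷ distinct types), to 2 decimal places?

N = 14 tokens, V = 8 types.
Mean frequency = N / V = 14 / 8 = 1.75

1.75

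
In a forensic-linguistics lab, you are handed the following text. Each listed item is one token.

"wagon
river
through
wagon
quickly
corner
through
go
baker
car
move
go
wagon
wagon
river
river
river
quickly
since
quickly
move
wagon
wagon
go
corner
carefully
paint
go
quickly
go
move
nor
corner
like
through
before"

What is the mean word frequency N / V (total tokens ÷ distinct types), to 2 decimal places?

2.40

N = 36 tokens, V = 15 types.
Mean frequency = N / V = 36 / 15 = 2.40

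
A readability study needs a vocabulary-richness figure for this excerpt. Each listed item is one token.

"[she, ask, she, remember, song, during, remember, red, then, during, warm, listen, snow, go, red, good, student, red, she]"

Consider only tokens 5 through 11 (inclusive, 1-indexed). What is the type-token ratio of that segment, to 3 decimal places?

0.857

Segment tokens 5–11: song, during, remember, red, then, during, warm
Segment N = 7, segment V = 6.
TTR = 6 / 7 = 0.857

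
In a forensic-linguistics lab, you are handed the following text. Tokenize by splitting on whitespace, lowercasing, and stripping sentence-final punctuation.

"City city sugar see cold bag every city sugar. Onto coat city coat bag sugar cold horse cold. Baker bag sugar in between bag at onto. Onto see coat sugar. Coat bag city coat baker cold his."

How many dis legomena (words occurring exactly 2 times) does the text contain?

Frequencies: city:5, sugar:5, bag:5, coat:5, cold:4, onto:3, see:2, baker:2, every:1, horse:1, in:1, between:1, at:1, his:1
Words with frequency 2: baker, see

2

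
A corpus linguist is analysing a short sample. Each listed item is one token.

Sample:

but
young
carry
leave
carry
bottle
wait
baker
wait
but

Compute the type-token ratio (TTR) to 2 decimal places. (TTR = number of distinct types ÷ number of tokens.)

N = 10 tokens, V = 7 types.
TTR = V / N = 7 / 10 = 0.70

0.70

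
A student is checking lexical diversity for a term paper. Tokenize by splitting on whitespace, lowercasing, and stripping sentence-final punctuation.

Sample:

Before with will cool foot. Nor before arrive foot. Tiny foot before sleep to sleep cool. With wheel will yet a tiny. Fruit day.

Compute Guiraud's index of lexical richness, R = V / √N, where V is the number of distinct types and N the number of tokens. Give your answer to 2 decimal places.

3.06

N = 24, V = 15.
√N = 4.898979
R = 15 / 4.898979 = 3.06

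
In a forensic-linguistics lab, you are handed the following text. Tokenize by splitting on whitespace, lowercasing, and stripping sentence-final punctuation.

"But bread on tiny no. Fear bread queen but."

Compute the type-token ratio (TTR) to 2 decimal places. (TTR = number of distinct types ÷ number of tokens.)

N = 9 tokens, V = 7 types.
TTR = V / N = 7 / 9 = 0.78

0.78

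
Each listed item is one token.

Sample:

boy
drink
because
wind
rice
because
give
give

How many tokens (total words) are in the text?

8

Tokens: boy, drink, because, wind, rice, because, give, give
N = 8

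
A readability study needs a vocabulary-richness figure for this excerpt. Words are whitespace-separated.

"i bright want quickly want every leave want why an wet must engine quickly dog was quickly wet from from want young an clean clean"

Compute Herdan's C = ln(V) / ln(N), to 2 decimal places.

N = 25, V = 16.
ln(V) = 2.772589, ln(N) = 3.218876
C = 2.772589 / 3.218876 = 0.86

0.86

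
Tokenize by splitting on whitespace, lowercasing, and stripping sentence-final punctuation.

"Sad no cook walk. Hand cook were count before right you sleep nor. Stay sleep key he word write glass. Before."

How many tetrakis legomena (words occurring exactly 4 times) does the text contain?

Frequencies: cook:2, before:2, sleep:2, sad:1, no:1, walk:1, hand:1, were:1, count:1, right:1, you:1, nor:1, stay:1, key:1, he:1, word:1, write:1, glass:1
Words with frequency 4: (none)

0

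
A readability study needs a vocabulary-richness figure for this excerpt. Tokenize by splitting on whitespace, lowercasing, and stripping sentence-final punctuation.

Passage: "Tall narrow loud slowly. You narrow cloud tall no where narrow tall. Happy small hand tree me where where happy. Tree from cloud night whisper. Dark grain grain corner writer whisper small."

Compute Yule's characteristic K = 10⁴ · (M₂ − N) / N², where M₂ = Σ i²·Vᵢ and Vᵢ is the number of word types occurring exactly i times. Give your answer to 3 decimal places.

292.969

Frequencies: tall:3, narrow:3, where:3, cloud:2, happy:2, small:2, tree:2, whisper:2, grain:2, loud:1, slowly:1, you:1, no:1, hand:1, me:1, from:1, night:1, dark:1, corner:1, writer:1
N = 32. Frequency spectrum: V_1=11, V_2=6, V_3=3
M₂ = 1²·11 + 2²·6 + 3²·3 = 62
K = 10000 × (62 − 32) / 32² = 292.969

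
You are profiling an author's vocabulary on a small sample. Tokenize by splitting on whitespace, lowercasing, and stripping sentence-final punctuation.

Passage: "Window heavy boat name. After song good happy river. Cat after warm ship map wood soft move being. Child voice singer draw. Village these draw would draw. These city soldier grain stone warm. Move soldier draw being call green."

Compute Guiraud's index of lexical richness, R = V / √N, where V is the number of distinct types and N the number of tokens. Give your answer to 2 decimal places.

4.80

N = 39, V = 30.
√N = 6.244998
R = 30 / 6.244998 = 4.80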